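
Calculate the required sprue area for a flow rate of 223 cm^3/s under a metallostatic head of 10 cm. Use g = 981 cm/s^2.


Formula: v = sqrt(2*g*h), A = Q/v
Velocity: v = sqrt(2 * 981 * 10) = sqrt(19620) = 140.0714 cm/s
Sprue area: A = Q / v = 223 / 140.0714 = 1.5920 cm^2

Answer: 1.5920 cm^2


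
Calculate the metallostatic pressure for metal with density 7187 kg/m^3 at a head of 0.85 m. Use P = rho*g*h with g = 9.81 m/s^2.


Formula: P = rho * g * h
rho * g = 7187 * 9.81 = 70504.47 N/m^3
P = 70504.47 * 0.85 = 59928.7995 Pa

59928.7995 Pa


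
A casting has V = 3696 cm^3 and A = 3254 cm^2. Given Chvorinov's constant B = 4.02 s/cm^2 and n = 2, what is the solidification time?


Formula: t_s = B * (V/A)^n  (Chvorinov's rule, n=2)
Modulus M = V/A = 3696/3254 = 1.135833 cm
M^2 = 1.135833^2 = 1.290117 cm^2
t_s = 4.02 * 1.290117 = 5.1863 s

Answer: 5.1863 s


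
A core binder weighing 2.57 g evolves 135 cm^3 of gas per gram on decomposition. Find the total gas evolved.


Formula: V_gas = W_binder * gas_evolution_rate
V = 2.57 g * 135 cm^3/g = 346.9500 cm^3

Answer: 346.9500 cm^3


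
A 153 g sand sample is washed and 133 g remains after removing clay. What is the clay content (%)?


Formula: Clay% = (W_total - W_washed) / W_total * 100
Clay mass = 153 - 133 = 20 g
Clay% = 20 / 153 * 100 = 13.0719%

13.0719%


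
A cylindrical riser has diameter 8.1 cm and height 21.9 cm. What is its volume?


Formula: V = pi * (D/2)^2 * H  (cylinder volume)
Radius = D/2 = 8.1/2 = 4.05 cm
V = pi * 4.05^2 * 21.9 = 1128.5064 cm^3

1128.5064 cm^3


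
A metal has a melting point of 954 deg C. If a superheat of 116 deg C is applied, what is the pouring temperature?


Formula: T_pour = T_melt + Superheat
T_pour = 954 + 116 = 1070 deg C

Answer: 1070 deg C


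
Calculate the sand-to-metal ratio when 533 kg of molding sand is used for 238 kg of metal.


Formula: Sand-to-Metal Ratio = W_sand / W_metal
Ratio = 533 kg / 238 kg = 2.2395

Final answer: 2.2395


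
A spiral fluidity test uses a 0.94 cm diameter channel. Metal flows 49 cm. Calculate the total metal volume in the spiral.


Formula: V = pi * (d/2)^2 * L  (cylinder volume)
Radius = 0.94/2 = 0.47 cm
V = pi * 0.47^2 * 49 = 34.0049 cm^3

Answer: 34.0049 cm^3


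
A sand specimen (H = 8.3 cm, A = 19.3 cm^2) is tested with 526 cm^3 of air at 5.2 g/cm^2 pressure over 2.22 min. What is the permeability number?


Formula: Permeability Number P = (V * H) / (p * A * t)
Numerator: V * H = 526 * 8.3 = 4365.8
Denominator: p * A * t = 5.2 * 19.3 * 2.22 = 222.7992
P = 4365.8 / 222.7992 = 19.5952

Answer: 19.5952


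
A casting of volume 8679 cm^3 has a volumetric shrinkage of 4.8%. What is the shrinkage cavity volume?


Formula: V_shrink = V_casting * shrinkage_pct / 100
V_shrink = 8679 cm^3 * 4.8 / 100 = 416.5920 cm^3

Answer: 416.5920 cm^3


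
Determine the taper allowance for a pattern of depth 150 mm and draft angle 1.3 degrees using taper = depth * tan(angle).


Formula: taper = depth * tan(draft_angle)
tan(1.3 deg) = 0.0226932
taper = 150 mm * 0.0226932 = 3.4040 mm

Final answer: 3.4040 mm


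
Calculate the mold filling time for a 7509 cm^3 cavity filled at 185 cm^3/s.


Formula: t_fill = V_mold / Q_flow
t = 7509 cm^3 / 185 cm^3/s = 40.5892 s

40.5892 s


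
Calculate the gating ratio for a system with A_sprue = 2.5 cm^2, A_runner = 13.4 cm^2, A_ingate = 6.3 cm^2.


Sprue:Runner:Ingate = 1 : 13.4/2.5 : 6.3/2.5 = 1:5.36:2.52

Answer: 1:5.36:2.52


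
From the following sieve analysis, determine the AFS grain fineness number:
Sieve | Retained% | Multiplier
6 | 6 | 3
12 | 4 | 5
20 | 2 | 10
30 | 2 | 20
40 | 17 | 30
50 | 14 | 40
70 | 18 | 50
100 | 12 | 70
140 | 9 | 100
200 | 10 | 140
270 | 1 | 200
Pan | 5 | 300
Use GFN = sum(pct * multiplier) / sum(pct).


Formula: GFN = sum(pct * multiplier) / sum(pct)
sum(pct * multiplier) = 6908
sum(pct) = 100
GFN = 6908 / 100 = 69.08


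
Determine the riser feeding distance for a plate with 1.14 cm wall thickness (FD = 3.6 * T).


Formula: FD = 3.6 * T  (riser feeding-distance rule)
FD = 3.6 * 1.14 cm = 4.1040 cm

Final answer: 4.1040 cm


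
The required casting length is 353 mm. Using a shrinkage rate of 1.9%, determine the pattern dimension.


Formula: L_pattern = L_casting * (1 + shrinkage_rate/100)
Shrinkage factor = 1 + 1.9/100 = 1.019
L_pattern = 353 mm * 1.019 = 359.7070 mm

Answer: 359.7070 mm


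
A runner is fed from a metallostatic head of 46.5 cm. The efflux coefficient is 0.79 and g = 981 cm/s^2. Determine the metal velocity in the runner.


Formula: v = Cd * sqrt(2 * g * h)  (Torricelli with discharge coefficient)
2*g*h = 2 * 981 * 46.5 = 91233.0 cm^2/s^2
sqrt(91233.0) = 302.04801 cm/s
v = 0.79 * 302.04801 = 238.6179 cm/s

238.6179 cm/s


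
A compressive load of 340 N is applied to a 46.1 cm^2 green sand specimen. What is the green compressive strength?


Formula: Compressive Strength = Force / Area
Strength = 340 N / 46.1 cm^2 = 7.3753 N/cm^2

Answer: 7.3753 N/cm^2


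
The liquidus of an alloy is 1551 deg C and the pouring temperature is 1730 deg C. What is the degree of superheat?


Formula: Superheat = T_pour - T_melt
Superheat = 1730 - 1551 = 179 deg C

179 deg C


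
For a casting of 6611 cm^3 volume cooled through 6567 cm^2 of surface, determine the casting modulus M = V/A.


Formula: Casting Modulus M = V / A
M = 6611 cm^3 / 6567 cm^2 = 1.0067 cm

Final answer: 1.0067 cm


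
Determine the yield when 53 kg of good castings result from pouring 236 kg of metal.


Formula: Casting Yield = (W_good / W_total) * 100
Yield = (53 kg / 236 kg) * 100 = 22.4576%

Answer: 22.4576%


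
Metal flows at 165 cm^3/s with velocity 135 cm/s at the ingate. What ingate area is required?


Formula: A_ingate = Q / v  (continuity equation)
A = 165 cm^3/s / 135 cm/s = 1.2222 cm^2

Answer: 1.2222 cm^2


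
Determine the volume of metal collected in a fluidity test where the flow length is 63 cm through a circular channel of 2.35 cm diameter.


Formula: V = pi * (d/2)^2 * L  (cylinder volume)
Radius = 2.35/2 = 1.175 cm
V = pi * 1.175^2 * 63 = 273.2538 cm^3

273.2538 cm^3


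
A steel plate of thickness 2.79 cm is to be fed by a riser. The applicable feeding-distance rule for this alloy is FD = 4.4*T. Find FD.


Formula: FD = 4.4 * T  (riser feeding-distance rule)
FD = 4.4 * 2.79 cm = 12.2760 cm

12.2760 cm


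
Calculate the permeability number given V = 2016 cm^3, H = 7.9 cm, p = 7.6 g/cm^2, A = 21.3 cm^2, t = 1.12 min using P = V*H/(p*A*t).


Formula: Permeability Number P = (V * H) / (p * A * t)
Numerator: V * H = 2016 * 7.9 = 15926.4
Denominator: p * A * t = 7.6 * 21.3 * 1.12 = 181.3056
P = 15926.4 / 181.3056 = 87.8428


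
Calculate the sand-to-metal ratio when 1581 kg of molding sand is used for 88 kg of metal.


Formula: Sand-to-Metal Ratio = W_sand / W_metal
Ratio = 1581 kg / 88 kg = 17.9659

17.9659


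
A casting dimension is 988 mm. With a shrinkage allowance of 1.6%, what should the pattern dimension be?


Formula: L_pattern = L_casting * (1 + shrinkage_rate/100)
Shrinkage factor = 1 + 1.6/100 = 1.016
L_pattern = 988 mm * 1.016 = 1003.8080 mm

Answer: 1003.8080 mm


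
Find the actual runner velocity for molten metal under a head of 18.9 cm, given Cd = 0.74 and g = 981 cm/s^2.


Formula: v = Cd * sqrt(2 * g * h)  (Torricelli with discharge coefficient)
2*g*h = 2 * 981 * 18.9 = 37081.8 cm^2/s^2
sqrt(37081.8) = 192.56635 cm/s
v = 0.74 * 192.56635 = 142.4991 cm/s

Final answer: 142.4991 cm/s


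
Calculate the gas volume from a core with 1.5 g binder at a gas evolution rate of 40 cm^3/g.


Formula: V_gas = W_binder * gas_evolution_rate
V = 1.5 g * 40 cm^3/g = 60.0000 cm^3

60.0000 cm^3


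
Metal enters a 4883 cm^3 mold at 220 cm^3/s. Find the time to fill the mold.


Formula: t_fill = V_mold / Q_flow
t = 4883 cm^3 / 220 cm^3/s = 22.1955 s

Final answer: 22.1955 s


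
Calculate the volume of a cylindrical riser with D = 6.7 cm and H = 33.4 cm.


Formula: V = pi * (D/2)^2 * H  (cylinder volume)
Radius = D/2 = 6.7/2 = 3.35 cm
V = pi * 3.35^2 * 33.4 = 1177.5679 cm^3

Final answer: 1177.5679 cm^3


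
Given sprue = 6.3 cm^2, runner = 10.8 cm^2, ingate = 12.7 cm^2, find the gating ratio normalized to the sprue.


Sprue:Runner:Ingate = 1 : 10.8/6.3 : 12.7/6.3 = 1:1.71:2.02

Final answer: 1:1.71:2.02


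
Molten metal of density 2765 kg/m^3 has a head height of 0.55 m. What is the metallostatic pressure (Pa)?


Formula: P = rho * g * h
rho * g = 2765 * 9.81 = 27124.65 N/m^3
P = 27124.65 * 0.55 = 14918.5575 Pa

Answer: 14918.5575 Pa


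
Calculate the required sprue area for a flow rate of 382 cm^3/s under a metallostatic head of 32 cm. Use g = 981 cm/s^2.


Formula: v = sqrt(2*g*h), A = Q/v
Velocity: v = sqrt(2 * 981 * 32) = sqrt(62784) = 250.5674 cm/s
Sprue area: A = Q / v = 382 / 250.5674 = 1.5245 cm^2


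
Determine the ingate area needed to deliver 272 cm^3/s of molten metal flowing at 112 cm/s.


Formula: A_ingate = Q / v  (continuity equation)
A = 272 cm^3/s / 112 cm/s = 2.4286 cm^2


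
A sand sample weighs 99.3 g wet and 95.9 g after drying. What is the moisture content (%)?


Formula: MC = (W_wet - W_dry) / W_wet * 100
Water mass = 99.3 - 95.9 = 3.4 g
MC = 3.4 / 99.3 * 100 = 3.4240%

Answer: 3.4240%


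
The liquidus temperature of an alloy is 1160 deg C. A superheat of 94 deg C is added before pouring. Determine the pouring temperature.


Formula: T_pour = T_melt + Superheat
T_pour = 1160 + 94 = 1254 deg C

1254 deg C


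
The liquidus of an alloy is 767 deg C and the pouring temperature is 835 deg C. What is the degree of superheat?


Formula: Superheat = T_pour - T_melt
Superheat = 835 - 767 = 68 deg C


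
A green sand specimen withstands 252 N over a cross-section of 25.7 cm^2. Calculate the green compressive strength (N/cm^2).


Formula: Compressive Strength = Force / Area
Strength = 252 N / 25.7 cm^2 = 9.8054 N/cm^2

Answer: 9.8054 N/cm^2


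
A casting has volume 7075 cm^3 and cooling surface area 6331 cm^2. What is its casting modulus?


Formula: Casting Modulus M = V / A
M = 7075 cm^3 / 6331 cm^2 = 1.1175 cm

Answer: 1.1175 cm


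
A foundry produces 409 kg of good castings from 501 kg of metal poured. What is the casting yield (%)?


Formula: Casting Yield = (W_good / W_total) * 100
Yield = (409 kg / 501 kg) * 100 = 81.6367%

81.6367%


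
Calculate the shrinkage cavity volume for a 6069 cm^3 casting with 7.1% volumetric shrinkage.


Formula: V_shrink = V_casting * shrinkage_pct / 100
V_shrink = 6069 cm^3 * 7.1 / 100 = 430.8990 cm^3

Final answer: 430.8990 cm^3


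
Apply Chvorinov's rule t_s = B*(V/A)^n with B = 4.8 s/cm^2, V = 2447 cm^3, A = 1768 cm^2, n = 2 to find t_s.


Formula: t_s = B * (V/A)^n  (Chvorinov's rule, n=2)
Modulus M = V/A = 2447/1768 = 1.384050 cm
M^2 = 1.384050^2 = 1.915594 cm^2
t_s = 4.8 * 1.915594 = 9.1949 s

Answer: 9.1949 s


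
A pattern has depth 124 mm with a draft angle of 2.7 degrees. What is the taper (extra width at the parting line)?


Formula: taper = depth * tan(draft_angle)
tan(2.7 deg) = 0.0471588
taper = 124 mm * 0.0471588 = 5.8477 mm

Answer: 5.8477 mm


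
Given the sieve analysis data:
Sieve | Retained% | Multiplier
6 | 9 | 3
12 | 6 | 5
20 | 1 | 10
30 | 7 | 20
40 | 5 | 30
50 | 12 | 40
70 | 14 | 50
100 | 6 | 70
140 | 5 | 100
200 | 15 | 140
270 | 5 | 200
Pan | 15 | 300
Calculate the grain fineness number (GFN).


Formula: GFN = sum(pct * multiplier) / sum(pct)
sum(pct * multiplier) = 10057
sum(pct) = 100
GFN = 10057 / 100 = 100.57


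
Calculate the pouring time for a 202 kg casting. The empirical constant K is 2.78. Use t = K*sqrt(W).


Formula: t = K * sqrt(W)
sqrt(W) = sqrt(202) = 14.21267
t = 2.78 * 14.21267 = 39.5112 s

Final answer: 39.5112 s


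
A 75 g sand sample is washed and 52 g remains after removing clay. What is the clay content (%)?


Formula: Clay% = (W_total - W_washed) / W_total * 100
Clay mass = 75 - 52 = 23 g
Clay% = 23 / 75 * 100 = 30.6667%

Final answer: 30.6667%


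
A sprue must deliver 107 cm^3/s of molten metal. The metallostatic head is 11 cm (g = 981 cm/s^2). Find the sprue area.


Formula: v = sqrt(2*g*h), A = Q/v
Velocity: v = sqrt(2 * 981 * 11) = sqrt(21582) = 146.9081 cm/s
Sprue area: A = Q / v = 107 / 146.9081 = 0.7283 cm^2

Final answer: 0.7283 cm^2


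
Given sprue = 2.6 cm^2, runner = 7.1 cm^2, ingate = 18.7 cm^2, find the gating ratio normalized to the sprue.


Sprue:Runner:Ingate = 1 : 7.1/2.6 : 18.7/2.6 = 1:2.73:7.19

Final answer: 1:2.73:7.19


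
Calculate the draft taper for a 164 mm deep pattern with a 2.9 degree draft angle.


Formula: taper = depth * tan(draft_angle)
tan(2.9 deg) = 0.0506578
taper = 164 mm * 0.0506578 = 8.3079 mm

Answer: 8.3079 mm


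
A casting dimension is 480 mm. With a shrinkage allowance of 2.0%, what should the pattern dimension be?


Formula: L_pattern = L_casting * (1 + shrinkage_rate/100)
Shrinkage factor = 1 + 2.0/100 = 1.02
L_pattern = 480 mm * 1.02 = 489.6000 mm

489.6000 mm


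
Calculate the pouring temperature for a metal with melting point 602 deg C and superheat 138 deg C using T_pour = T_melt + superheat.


Formula: T_pour = T_melt + Superheat
T_pour = 602 + 138 = 740 deg C

Answer: 740 deg C


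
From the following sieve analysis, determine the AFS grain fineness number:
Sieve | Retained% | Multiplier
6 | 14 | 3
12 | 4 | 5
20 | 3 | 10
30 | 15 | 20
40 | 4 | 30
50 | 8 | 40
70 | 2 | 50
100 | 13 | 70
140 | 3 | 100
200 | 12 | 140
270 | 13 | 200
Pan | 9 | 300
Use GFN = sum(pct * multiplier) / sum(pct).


Formula: GFN = sum(pct * multiplier) / sum(pct)
sum(pct * multiplier) = 9122
sum(pct) = 100
GFN = 9122 / 100 = 91.22

91.22


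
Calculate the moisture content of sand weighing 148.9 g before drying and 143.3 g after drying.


Formula: MC = (W_wet - W_dry) / W_wet * 100
Water mass = 148.9 - 143.3 = 5.6 g
MC = 5.6 / 148.9 * 100 = 3.7609%

3.7609%


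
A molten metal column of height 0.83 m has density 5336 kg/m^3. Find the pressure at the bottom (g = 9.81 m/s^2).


Formula: P = rho * g * h
rho * g = 5336 * 9.81 = 52346.16 N/m^3
P = 52346.16 * 0.83 = 43447.3128 Pa

43447.3128 Pa


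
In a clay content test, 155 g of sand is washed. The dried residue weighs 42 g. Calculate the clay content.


Formula: Clay% = (W_total - W_washed) / W_total * 100
Clay mass = 155 - 42 = 113 g
Clay% = 113 / 155 * 100 = 72.9032%

Final answer: 72.9032%


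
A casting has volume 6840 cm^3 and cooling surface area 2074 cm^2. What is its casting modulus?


Formula: Casting Modulus M = V / A
M = 6840 cm^3 / 2074 cm^2 = 3.2980 cm

Answer: 3.2980 cm


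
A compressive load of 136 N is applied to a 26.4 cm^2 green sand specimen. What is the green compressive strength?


Formula: Compressive Strength = Force / Area
Strength = 136 N / 26.4 cm^2 = 5.1515 N/cm^2

Final answer: 5.1515 N/cm^2


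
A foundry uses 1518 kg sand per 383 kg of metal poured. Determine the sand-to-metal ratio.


Formula: Sand-to-Metal Ratio = W_sand / W_metal
Ratio = 1518 kg / 383 kg = 3.9634

Final answer: 3.9634


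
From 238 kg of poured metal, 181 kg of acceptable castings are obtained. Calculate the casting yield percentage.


Formula: Casting Yield = (W_good / W_total) * 100
Yield = (181 kg / 238 kg) * 100 = 76.0504%

Final answer: 76.0504%


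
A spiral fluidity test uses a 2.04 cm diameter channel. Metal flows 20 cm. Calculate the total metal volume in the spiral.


Formula: V = pi * (d/2)^2 * L  (cylinder volume)
Radius = 2.04/2 = 1.02 cm
V = pi * 1.02^2 * 20 = 65.3703 cm^3

Answer: 65.3703 cm^3


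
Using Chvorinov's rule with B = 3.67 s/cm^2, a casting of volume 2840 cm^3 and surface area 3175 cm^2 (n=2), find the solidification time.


Formula: t_s = B * (V/A)^n  (Chvorinov's rule, n=2)
Modulus M = V/A = 2840/3175 = 0.894488 cm
M^2 = 0.894488^2 = 0.800109 cm^2
t_s = 3.67 * 0.800109 = 2.9364 s

Final answer: 2.9364 s


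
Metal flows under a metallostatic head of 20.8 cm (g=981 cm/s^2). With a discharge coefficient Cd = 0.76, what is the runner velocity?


Formula: v = Cd * sqrt(2 * g * h)  (Torricelli with discharge coefficient)
2*g*h = 2 * 981 * 20.8 = 40809.6 cm^2/s^2
sqrt(40809.6) = 202.01386 cm/s
v = 0.76 * 202.01386 = 153.5305 cm/s

153.5305 cm/s


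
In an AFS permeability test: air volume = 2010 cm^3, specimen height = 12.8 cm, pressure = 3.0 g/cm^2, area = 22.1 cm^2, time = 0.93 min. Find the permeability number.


Formula: Permeability Number P = (V * H) / (p * A * t)
Numerator: V * H = 2010 * 12.8 = 25728.0
Denominator: p * A * t = 3.0 * 22.1 * 0.93 = 61.659
P = 25728.0 / 61.659 = 417.2627

Answer: 417.2627


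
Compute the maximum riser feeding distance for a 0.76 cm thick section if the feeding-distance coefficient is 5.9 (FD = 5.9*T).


Formula: FD = 5.9 * T  (riser feeding-distance rule)
FD = 5.9 * 0.76 cm = 4.4840 cm

4.4840 cm


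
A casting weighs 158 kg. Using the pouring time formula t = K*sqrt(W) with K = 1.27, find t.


Formula: t = K * sqrt(W)
sqrt(W) = sqrt(158) = 12.56981
t = 1.27 * 12.56981 = 15.9637 s

Answer: 15.9637 s


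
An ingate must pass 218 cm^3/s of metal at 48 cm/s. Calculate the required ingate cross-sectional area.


Formula: A_ingate = Q / v  (continuity equation)
A = 218 cm^3/s / 48 cm/s = 4.5417 cm^2


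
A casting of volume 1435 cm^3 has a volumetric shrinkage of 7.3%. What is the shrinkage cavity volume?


Formula: V_shrink = V_casting * shrinkage_pct / 100
V_shrink = 1435 cm^3 * 7.3 / 100 = 104.7550 cm^3


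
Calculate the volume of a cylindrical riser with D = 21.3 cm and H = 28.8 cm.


Formula: V = pi * (D/2)^2 * H  (cylinder volume)
Radius = D/2 = 21.3/2 = 10.65 cm
V = pi * 10.65^2 * 28.8 = 10262.2260 cm^3

Final answer: 10262.2260 cm^3


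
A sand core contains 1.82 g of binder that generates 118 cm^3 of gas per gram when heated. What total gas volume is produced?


Formula: V_gas = W_binder * gas_evolution_rate
V = 1.82 g * 118 cm^3/g = 214.7600 cm^3


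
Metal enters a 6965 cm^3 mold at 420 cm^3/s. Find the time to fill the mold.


Formula: t_fill = V_mold / Q_flow
t = 6965 cm^3 / 420 cm^3/s = 16.5833 s

16.5833 s


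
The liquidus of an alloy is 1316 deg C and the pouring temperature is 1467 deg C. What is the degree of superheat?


Formula: Superheat = T_pour - T_melt
Superheat = 1467 - 1316 = 151 deg C


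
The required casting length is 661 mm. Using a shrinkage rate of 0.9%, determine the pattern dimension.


Formula: L_pattern = L_casting * (1 + shrinkage_rate/100)
Shrinkage factor = 1 + 0.9/100 = 1.009
L_pattern = 661 mm * 1.009 = 666.9490 mm

Answer: 666.9490 mm


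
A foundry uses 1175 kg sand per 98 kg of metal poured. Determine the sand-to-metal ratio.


Formula: Sand-to-Metal Ratio = W_sand / W_metal
Ratio = 1175 kg / 98 kg = 11.9898

11.9898


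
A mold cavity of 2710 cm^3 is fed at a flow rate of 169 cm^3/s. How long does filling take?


Formula: t_fill = V_mold / Q_flow
t = 2710 cm^3 / 169 cm^3/s = 16.0355 s

16.0355 s


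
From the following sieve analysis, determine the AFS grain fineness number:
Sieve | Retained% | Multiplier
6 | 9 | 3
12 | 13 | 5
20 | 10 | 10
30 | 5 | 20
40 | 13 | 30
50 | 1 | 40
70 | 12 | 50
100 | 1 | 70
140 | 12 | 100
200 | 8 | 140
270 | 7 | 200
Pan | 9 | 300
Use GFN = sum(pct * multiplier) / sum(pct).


Formula: GFN = sum(pct * multiplier) / sum(pct)
sum(pct * multiplier) = 7812
sum(pct) = 100
GFN = 7812 / 100 = 78.12

78.12


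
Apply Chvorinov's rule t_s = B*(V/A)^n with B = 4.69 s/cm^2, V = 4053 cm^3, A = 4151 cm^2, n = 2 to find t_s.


Formula: t_s = B * (V/A)^n  (Chvorinov's rule, n=2)
Modulus M = V/A = 4053/4151 = 0.976391 cm
M^2 = 0.976391^2 = 0.953339 cm^2
t_s = 4.69 * 0.953339 = 4.4712 s

Answer: 4.4712 s


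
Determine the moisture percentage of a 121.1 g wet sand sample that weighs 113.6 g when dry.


Formula: MC = (W_wet - W_dry) / W_wet * 100
Water mass = 121.1 - 113.6 = 7.5 g
MC = 7.5 / 121.1 * 100 = 6.1932%

Answer: 6.1932%


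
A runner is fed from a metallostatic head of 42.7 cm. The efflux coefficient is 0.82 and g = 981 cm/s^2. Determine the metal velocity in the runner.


Formula: v = Cd * sqrt(2 * g * h)  (Torricelli with discharge coefficient)
2*g*h = 2 * 981 * 42.7 = 83777.4 cm^2/s^2
sqrt(83777.4) = 289.44326 cm/s
v = 0.82 * 289.44326 = 237.3435 cm/s

Answer: 237.3435 cm/s


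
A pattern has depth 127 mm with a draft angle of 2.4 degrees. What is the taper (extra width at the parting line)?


Formula: taper = depth * tan(draft_angle)
tan(2.4 deg) = 0.0419124
taper = 127 mm * 0.0419124 = 5.3229 mm


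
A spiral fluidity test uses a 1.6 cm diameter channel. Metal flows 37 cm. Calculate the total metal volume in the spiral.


Formula: V = pi * (d/2)^2 * L  (cylinder volume)
Radius = 1.6/2 = 0.8 cm
V = pi * 0.8^2 * 37 = 74.3929 cm^3


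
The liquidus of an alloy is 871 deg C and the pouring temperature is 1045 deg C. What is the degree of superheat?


Formula: Superheat = T_pour - T_melt
Superheat = 1045 - 871 = 174 deg C


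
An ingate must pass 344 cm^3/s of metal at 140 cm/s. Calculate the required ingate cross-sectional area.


Formula: A_ingate = Q / v  (continuity equation)
A = 344 cm^3/s / 140 cm/s = 2.4571 cm^2


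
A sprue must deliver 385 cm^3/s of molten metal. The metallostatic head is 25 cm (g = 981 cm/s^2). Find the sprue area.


Formula: v = sqrt(2*g*h), A = Q/v
Velocity: v = sqrt(2 * 981 * 25) = sqrt(49050) = 221.4723 cm/s
Sprue area: A = Q / v = 385 / 221.4723 = 1.7384 cm^2

1.7384 cm^2


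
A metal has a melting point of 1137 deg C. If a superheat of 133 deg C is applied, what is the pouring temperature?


Formula: T_pour = T_melt + Superheat
T_pour = 1137 + 133 = 1270 deg C

Final answer: 1270 deg C


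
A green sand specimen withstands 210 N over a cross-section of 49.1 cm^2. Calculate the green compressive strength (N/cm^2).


Formula: Compressive Strength = Force / Area
Strength = 210 N / 49.1 cm^2 = 4.2770 N/cm^2

4.2770 N/cm^2


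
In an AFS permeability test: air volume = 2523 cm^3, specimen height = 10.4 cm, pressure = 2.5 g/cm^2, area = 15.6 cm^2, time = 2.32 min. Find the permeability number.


Formula: Permeability Number P = (V * H) / (p * A * t)
Numerator: V * H = 2523 * 10.4 = 26239.2
Denominator: p * A * t = 2.5 * 15.6 * 2.32 = 90.48
P = 26239.2 / 90.48 = 290.0000

290.0000


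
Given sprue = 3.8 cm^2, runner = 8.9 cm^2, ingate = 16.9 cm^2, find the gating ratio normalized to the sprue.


Sprue:Runner:Ingate = 1 : 8.9/3.8 : 16.9/3.8 = 1:2.34:4.45

Final answer: 1:2.34:4.45


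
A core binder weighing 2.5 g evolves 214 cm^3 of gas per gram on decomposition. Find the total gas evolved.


Formula: V_gas = W_binder * gas_evolution_rate
V = 2.5 g * 214 cm^3/g = 535.0000 cm^3

Answer: 535.0000 cm^3


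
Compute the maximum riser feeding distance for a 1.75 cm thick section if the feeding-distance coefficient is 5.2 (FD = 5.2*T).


Formula: FD = 5.2 * T  (riser feeding-distance rule)
FD = 5.2 * 1.75 cm = 9.1000 cm

Answer: 9.1000 cm


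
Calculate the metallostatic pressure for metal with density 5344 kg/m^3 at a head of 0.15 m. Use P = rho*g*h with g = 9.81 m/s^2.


Formula: P = rho * g * h
rho * g = 5344 * 9.81 = 52424.64 N/m^3
P = 52424.64 * 0.15 = 7863.6960 Pa

Answer: 7863.6960 Pa


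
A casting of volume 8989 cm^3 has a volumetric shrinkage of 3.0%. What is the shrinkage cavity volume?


Formula: V_shrink = V_casting * shrinkage_pct / 100
V_shrink = 8989 cm^3 * 3.0 / 100 = 269.6700 cm^3

Answer: 269.6700 cm^3


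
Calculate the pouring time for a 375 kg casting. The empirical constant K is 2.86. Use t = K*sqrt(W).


Formula: t = K * sqrt(W)
sqrt(W) = sqrt(375) = 19.36492
t = 2.86 * 19.36492 = 55.3837 s

Answer: 55.3837 s


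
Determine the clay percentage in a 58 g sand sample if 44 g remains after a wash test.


Formula: Clay% = (W_total - W_washed) / W_total * 100
Clay mass = 58 - 44 = 14 g
Clay% = 14 / 58 * 100 = 24.1379%

Final answer: 24.1379%


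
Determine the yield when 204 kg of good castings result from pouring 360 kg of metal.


Formula: Casting Yield = (W_good / W_total) * 100
Yield = (204 kg / 360 kg) * 100 = 56.6667%


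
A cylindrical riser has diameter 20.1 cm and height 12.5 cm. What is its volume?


Formula: V = pi * (D/2)^2 * H  (cylinder volume)
Radius = D/2 = 20.1/2 = 10.05 cm
V = pi * 10.05^2 * 12.5 = 3966.3589 cm^3

Final answer: 3966.3589 cm^3


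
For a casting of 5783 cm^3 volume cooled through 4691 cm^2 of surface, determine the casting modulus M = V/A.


Formula: Casting Modulus M = V / A
M = 5783 cm^3 / 4691 cm^2 = 1.2328 cm

Final answer: 1.2328 cm


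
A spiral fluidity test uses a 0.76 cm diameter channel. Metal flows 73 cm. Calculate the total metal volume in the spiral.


Formula: V = pi * (d/2)^2 * L  (cylinder volume)
Radius = 0.76/2 = 0.38 cm
V = pi * 0.38^2 * 73 = 33.1162 cm^3

Final answer: 33.1162 cm^3


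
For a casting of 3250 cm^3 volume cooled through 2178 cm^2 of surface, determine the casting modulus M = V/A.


Formula: Casting Modulus M = V / A
M = 3250 cm^3 / 2178 cm^2 = 1.4922 cm

Answer: 1.4922 cm


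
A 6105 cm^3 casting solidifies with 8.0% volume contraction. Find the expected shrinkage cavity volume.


Formula: V_shrink = V_casting * shrinkage_pct / 100
V_shrink = 6105 cm^3 * 8.0 / 100 = 488.4000 cm^3

488.4000 cm^3


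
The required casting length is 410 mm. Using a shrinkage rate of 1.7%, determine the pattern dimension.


Formula: L_pattern = L_casting * (1 + shrinkage_rate/100)
Shrinkage factor = 1 + 1.7/100 = 1.017
L_pattern = 410 mm * 1.017 = 416.9700 mm

Final answer: 416.9700 mm


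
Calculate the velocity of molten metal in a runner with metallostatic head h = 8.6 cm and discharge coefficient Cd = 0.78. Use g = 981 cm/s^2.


Formula: v = Cd * sqrt(2 * g * h)  (Torricelli with discharge coefficient)
2*g*h = 2 * 981 * 8.6 = 16873.2 cm^2/s^2
sqrt(16873.2) = 129.89688 cm/s
v = 0.78 * 129.89688 = 101.3196 cm/s


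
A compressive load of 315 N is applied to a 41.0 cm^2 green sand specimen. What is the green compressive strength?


Formula: Compressive Strength = Force / Area
Strength = 315 N / 41.0 cm^2 = 7.6829 N/cm^2

7.6829 N/cm^2


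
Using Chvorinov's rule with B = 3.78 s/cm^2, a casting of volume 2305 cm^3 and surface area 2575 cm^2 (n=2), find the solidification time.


Formula: t_s = B * (V/A)^n  (Chvorinov's rule, n=2)
Modulus M = V/A = 2305/2575 = 0.895146 cm
M^2 = 0.895146^2 = 0.801286 cm^2
t_s = 3.78 * 0.801286 = 3.0289 s

Answer: 3.0289 s


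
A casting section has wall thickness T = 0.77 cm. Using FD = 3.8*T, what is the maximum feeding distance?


Formula: FD = 3.8 * T  (riser feeding-distance rule)
FD = 3.8 * 0.77 cm = 2.9260 cm

Answer: 2.9260 cm


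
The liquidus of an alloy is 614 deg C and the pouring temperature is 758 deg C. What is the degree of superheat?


Formula: Superheat = T_pour - T_melt
Superheat = 758 - 614 = 144 deg C

Answer: 144 deg C


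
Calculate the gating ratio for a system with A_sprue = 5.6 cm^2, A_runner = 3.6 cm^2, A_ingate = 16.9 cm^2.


Sprue:Runner:Ingate = 1 : 3.6/5.6 : 16.9/5.6 = 1:0.64:3.02


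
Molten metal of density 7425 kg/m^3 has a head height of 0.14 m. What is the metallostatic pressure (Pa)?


Formula: P = rho * g * h
rho * g = 7425 * 9.81 = 72839.25 N/m^3
P = 72839.25 * 0.14 = 10197.4950 Pa


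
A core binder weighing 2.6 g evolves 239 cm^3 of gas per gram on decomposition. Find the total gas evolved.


Formula: V_gas = W_binder * gas_evolution_rate
V = 2.6 g * 239 cm^3/g = 621.4000 cm^3

621.4000 cm^3


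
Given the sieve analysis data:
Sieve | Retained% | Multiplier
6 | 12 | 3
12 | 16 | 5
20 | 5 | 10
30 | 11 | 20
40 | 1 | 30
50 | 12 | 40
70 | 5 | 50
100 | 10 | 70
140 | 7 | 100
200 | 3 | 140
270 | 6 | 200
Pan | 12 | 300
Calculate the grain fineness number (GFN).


Formula: GFN = sum(pct * multiplier) / sum(pct)
sum(pct * multiplier) = 7766
sum(pct) = 100
GFN = 7766 / 100 = 77.66


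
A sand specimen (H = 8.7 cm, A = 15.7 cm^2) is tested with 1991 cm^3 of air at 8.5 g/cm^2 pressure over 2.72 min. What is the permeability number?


Formula: Permeability Number P = (V * H) / (p * A * t)
Numerator: V * H = 1991 * 8.7 = 17321.7
Denominator: p * A * t = 8.5 * 15.7 * 2.72 = 362.984
P = 17321.7 / 362.984 = 47.7203

Final answer: 47.7203


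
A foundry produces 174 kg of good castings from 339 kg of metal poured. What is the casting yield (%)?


Formula: Casting Yield = (W_good / W_total) * 100
Yield = (174 kg / 339 kg) * 100 = 51.3274%


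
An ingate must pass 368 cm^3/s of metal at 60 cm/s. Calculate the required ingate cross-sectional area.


Formula: A_ingate = Q / v  (continuity equation)
A = 368 cm^3/s / 60 cm/s = 6.1333 cm^2

6.1333 cm^2


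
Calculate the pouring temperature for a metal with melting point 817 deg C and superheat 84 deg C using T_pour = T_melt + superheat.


Formula: T_pour = T_melt + Superheat
T_pour = 817 + 84 = 901 deg C

Answer: 901 deg C


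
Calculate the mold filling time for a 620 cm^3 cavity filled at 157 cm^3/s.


Formula: t_fill = V_mold / Q_flow
t = 620 cm^3 / 157 cm^3/s = 3.9490 s

Final answer: 3.9490 s


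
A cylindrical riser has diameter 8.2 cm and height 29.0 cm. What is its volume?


Formula: V = pi * (D/2)^2 * H  (cylinder volume)
Radius = D/2 = 8.2/2 = 4.1 cm
V = pi * 4.1^2 * 29.0 = 1531.4950 cm^3

Final answer: 1531.4950 cm^3


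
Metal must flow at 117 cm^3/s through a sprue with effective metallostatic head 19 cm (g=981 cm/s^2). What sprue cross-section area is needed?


Formula: v = sqrt(2*g*h), A = Q/v
Velocity: v = sqrt(2 * 981 * 19) = sqrt(37278) = 193.0751 cm/s
Sprue area: A = Q / v = 117 / 193.0751 = 0.6060 cm^2


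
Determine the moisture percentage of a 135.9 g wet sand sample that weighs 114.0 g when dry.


Formula: MC = (W_wet - W_dry) / W_wet * 100
Water mass = 135.9 - 114.0 = 21.9 g
MC = 21.9 / 135.9 * 100 = 16.1148%

Final answer: 16.1148%


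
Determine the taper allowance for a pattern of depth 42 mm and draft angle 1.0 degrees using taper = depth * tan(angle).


Formula: taper = depth * tan(draft_angle)
tan(1.0 deg) = 0.0174551
taper = 42 mm * 0.0174551 = 0.7331 mm


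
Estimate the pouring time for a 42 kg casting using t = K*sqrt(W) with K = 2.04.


Formula: t = K * sqrt(W)
sqrt(W) = sqrt(42) = 6.48074
t = 2.04 * 6.48074 = 13.2207 s

Final answer: 13.2207 s


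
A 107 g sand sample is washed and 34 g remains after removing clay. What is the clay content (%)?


Formula: Clay% = (W_total - W_washed) / W_total * 100
Clay mass = 107 - 34 = 73 g
Clay% = 73 / 107 * 100 = 68.2243%

68.2243%


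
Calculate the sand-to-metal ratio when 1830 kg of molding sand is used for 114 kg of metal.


Formula: Sand-to-Metal Ratio = W_sand / W_metal
Ratio = 1830 kg / 114 kg = 16.0526


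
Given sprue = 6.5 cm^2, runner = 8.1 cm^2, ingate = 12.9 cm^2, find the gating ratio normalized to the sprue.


Sprue:Runner:Ingate = 1 : 8.1/6.5 : 12.9/6.5 = 1:1.25:1.98

Final answer: 1:1.25:1.98


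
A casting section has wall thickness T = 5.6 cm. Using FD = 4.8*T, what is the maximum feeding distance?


Formula: FD = 4.8 * T  (riser feeding-distance rule)
FD = 4.8 * 5.6 cm = 26.8800 cm

Answer: 26.8800 cm


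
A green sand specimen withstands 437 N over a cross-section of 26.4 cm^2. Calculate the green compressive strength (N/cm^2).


Formula: Compressive Strength = Force / Area
Strength = 437 N / 26.4 cm^2 = 16.5530 N/cm^2

Answer: 16.5530 N/cm^2


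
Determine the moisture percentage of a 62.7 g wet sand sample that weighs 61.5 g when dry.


Formula: MC = (W_wet - W_dry) / W_wet * 100
Water mass = 62.7 - 61.5 = 1.2 g
MC = 1.2 / 62.7 * 100 = 1.9139%

Final answer: 1.9139%


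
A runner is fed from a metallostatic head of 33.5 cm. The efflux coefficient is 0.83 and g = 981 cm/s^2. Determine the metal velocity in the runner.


Formula: v = Cd * sqrt(2 * g * h)  (Torricelli with discharge coefficient)
2*g*h = 2 * 981 * 33.5 = 65727.0 cm^2/s^2
sqrt(65727.0) = 256.37278 cm/s
v = 0.83 * 256.37278 = 212.7894 cm/s

Answer: 212.7894 cm/s


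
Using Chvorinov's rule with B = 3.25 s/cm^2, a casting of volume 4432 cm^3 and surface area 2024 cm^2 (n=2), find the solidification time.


Formula: t_s = B * (V/A)^n  (Chvorinov's rule, n=2)
Modulus M = V/A = 4432/2024 = 2.189723 cm
M^2 = 2.189723^2 = 4.794887 cm^2
t_s = 3.25 * 4.794887 = 15.5834 s

Answer: 15.5834 s


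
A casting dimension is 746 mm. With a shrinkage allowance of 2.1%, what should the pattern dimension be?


Formula: L_pattern = L_casting * (1 + shrinkage_rate/100)
Shrinkage factor = 1 + 2.1/100 = 1.021
L_pattern = 746 mm * 1.021 = 761.6660 mm


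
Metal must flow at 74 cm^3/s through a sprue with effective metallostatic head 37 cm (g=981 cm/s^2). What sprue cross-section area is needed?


Formula: v = sqrt(2*g*h), A = Q/v
Velocity: v = sqrt(2 * 981 * 37) = sqrt(72594) = 269.4327 cm/s
Sprue area: A = Q / v = 74 / 269.4327 = 0.2747 cm^2

0.2747 cm^2


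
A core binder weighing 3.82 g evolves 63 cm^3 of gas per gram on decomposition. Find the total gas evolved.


Formula: V_gas = W_binder * gas_evolution_rate
V = 3.82 g * 63 cm^3/g = 240.6600 cm^3

Answer: 240.6600 cm^3


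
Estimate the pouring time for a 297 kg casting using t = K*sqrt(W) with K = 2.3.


Formula: t = K * sqrt(W)
sqrt(W) = sqrt(297) = 17.23369
t = 2.3 * 17.23369 = 39.6375 s

Answer: 39.6375 s


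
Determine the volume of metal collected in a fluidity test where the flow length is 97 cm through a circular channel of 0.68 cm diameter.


Formula: V = pi * (d/2)^2 * L  (cylinder volume)
Radius = 0.68/2 = 0.34 cm
V = pi * 0.34^2 * 97 = 35.2273 cm^3

Answer: 35.2273 cm^3


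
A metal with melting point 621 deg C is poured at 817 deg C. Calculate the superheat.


Formula: Superheat = T_pour - T_melt
Superheat = 817 - 621 = 196 deg C

Answer: 196 deg C


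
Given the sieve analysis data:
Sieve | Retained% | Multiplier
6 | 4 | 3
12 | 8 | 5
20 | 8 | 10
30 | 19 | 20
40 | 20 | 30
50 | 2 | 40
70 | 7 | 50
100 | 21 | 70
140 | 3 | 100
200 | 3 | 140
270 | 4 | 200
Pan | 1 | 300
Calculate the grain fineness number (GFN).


Formula: GFN = sum(pct * multiplier) / sum(pct)
sum(pct * multiplier) = 4832
sum(pct) = 100
GFN = 4832 / 100 = 48.32

48.32


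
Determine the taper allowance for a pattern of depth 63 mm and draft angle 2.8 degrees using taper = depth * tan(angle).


Formula: taper = depth * tan(draft_angle)
tan(2.8 deg) = 0.0489082
taper = 63 mm * 0.0489082 = 3.0812 mm


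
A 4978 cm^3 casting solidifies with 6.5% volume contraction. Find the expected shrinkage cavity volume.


Formula: V_shrink = V_casting * shrinkage_pct / 100
V_shrink = 4978 cm^3 * 6.5 / 100 = 323.5700 cm^3


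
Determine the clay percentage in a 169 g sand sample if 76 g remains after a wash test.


Formula: Clay% = (W_total - W_washed) / W_total * 100
Clay mass = 169 - 76 = 93 g
Clay% = 93 / 169 * 100 = 55.0296%

55.0296%


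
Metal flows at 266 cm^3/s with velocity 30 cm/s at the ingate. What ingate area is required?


Formula: A_ingate = Q / v  (continuity equation)
A = 266 cm^3/s / 30 cm/s = 8.8667 cm^2

Final answer: 8.8667 cm^2


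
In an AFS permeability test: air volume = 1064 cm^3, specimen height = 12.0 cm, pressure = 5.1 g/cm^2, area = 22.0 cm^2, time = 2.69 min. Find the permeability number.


Formula: Permeability Number P = (V * H) / (p * A * t)
Numerator: V * H = 1064 * 12.0 = 12768.0
Denominator: p * A * t = 5.1 * 22.0 * 2.69 = 301.818
P = 12768.0 / 301.818 = 42.3036

Final answer: 42.3036


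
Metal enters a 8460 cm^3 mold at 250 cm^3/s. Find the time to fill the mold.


Formula: t_fill = V_mold / Q_flow
t = 8460 cm^3 / 250 cm^3/s = 33.8400 s

Final answer: 33.8400 s


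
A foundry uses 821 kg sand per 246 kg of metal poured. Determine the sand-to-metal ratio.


Formula: Sand-to-Metal Ratio = W_sand / W_metal
Ratio = 821 kg / 246 kg = 3.3374


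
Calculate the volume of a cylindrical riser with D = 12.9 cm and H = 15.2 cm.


Formula: V = pi * (D/2)^2 * H  (cylinder volume)
Radius = D/2 = 12.9/2 = 6.45 cm
V = pi * 6.45^2 * 15.2 = 1986.6112 cm^3

1986.6112 cm^3


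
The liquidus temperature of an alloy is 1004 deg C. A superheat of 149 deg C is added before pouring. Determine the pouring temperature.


Formula: T_pour = T_melt + Superheat
T_pour = 1004 + 149 = 1153 deg C

1153 deg C


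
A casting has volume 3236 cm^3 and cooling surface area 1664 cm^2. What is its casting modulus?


Formula: Casting Modulus M = V / A
M = 3236 cm^3 / 1664 cm^2 = 1.9447 cm

Answer: 1.9447 cm


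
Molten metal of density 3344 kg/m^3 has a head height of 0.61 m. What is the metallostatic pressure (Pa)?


Formula: P = rho * g * h
rho * g = 3344 * 9.81 = 32804.64 N/m^3
P = 32804.64 * 0.61 = 20010.8304 Pa

Final answer: 20010.8304 Pa


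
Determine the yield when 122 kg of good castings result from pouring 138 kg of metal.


Formula: Casting Yield = (W_good / W_total) * 100
Yield = (122 kg / 138 kg) * 100 = 88.4058%


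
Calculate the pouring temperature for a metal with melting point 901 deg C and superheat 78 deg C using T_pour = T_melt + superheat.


Formula: T_pour = T_melt + Superheat
T_pour = 901 + 78 = 979 deg C

979 deg C


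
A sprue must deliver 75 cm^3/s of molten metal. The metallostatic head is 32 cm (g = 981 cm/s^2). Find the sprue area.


Formula: v = sqrt(2*g*h), A = Q/v
Velocity: v = sqrt(2 * 981 * 32) = sqrt(62784) = 250.5674 cm/s
Sprue area: A = Q / v = 75 / 250.5674 = 0.2993 cm^2

Final answer: 0.2993 cm^2


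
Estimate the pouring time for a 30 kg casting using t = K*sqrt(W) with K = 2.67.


Formula: t = K * sqrt(W)
sqrt(W) = sqrt(30) = 5.47723
t = 2.67 * 5.47723 = 14.6242 s

14.6242 s


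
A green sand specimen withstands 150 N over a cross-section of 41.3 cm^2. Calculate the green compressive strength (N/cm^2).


Formula: Compressive Strength = Force / Area
Strength = 150 N / 41.3 cm^2 = 3.6320 N/cm^2

Final answer: 3.6320 N/cm^2


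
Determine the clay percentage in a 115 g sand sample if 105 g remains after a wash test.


Formula: Clay% = (W_total - W_washed) / W_total * 100
Clay mass = 115 - 105 = 10 g
Clay% = 10 / 115 * 100 = 8.6957%

Answer: 8.6957%


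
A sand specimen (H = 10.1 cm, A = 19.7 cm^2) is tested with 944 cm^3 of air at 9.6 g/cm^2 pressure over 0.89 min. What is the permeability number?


Formula: Permeability Number P = (V * H) / (p * A * t)
Numerator: V * H = 944 * 10.1 = 9534.4
Denominator: p * A * t = 9.6 * 19.7 * 0.89 = 168.3168
P = 9534.4 / 168.3168 = 56.6456

Final answer: 56.6456


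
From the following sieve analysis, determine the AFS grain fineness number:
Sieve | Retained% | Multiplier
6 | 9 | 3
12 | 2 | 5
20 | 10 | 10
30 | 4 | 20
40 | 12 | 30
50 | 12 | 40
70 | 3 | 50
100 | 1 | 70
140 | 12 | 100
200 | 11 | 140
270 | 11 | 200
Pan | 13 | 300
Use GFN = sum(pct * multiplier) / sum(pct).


Formula: GFN = sum(pct * multiplier) / sum(pct)
sum(pct * multiplier) = 10117
sum(pct) = 100
GFN = 10117 / 100 = 101.17


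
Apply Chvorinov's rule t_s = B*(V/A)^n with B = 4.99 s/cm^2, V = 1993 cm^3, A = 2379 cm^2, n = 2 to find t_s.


Formula: t_s = B * (V/A)^n  (Chvorinov's rule, n=2)
Modulus M = V/A = 1993/2379 = 0.837747 cm
M^2 = 0.837747^2 = 0.701820 cm^2
t_s = 4.99 * 0.701820 = 3.5021 s

Answer: 3.5021 s


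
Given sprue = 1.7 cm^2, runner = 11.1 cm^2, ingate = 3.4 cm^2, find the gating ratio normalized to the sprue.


Sprue:Runner:Ingate = 1 : 11.1/1.7 : 3.4/1.7 = 1:6.53:2.00

1:6.53:2.00


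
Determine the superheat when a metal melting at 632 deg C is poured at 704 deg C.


Formula: Superheat = T_pour - T_melt
Superheat = 704 - 632 = 72 deg C

72 deg C
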